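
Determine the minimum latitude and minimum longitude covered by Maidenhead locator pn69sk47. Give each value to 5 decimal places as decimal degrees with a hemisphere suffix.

49.44583° N, 133.53333° E

Field P=15, N=13: +15·20° lon, +13·10° lat → SW at lon 120°, lat 40°.
Square 6, 9: +6·2° lon, +9·1° lat → SW at lon 132°, lat 49°.
Subsquare s=18, k=10: +18·0.0833333° lon, +10·0.0416667° lat → SW at lon 133.5°, lat 49.4167°.
Extended square 4, 7: +4·0.00833333° lon, +7·0.00416667° lat → SW at lon 133.533°, lat 49.4458°.
latitude 49.44583° N, longitude 133.53333° E.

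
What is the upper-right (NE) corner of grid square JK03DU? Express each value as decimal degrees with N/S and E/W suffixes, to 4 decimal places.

13.8750° N, 0.3333° E

Field J=9, K=10: +9·20° lon, +10·10° lat → SW at lon 0°, lat 10°.
Square 0, 3: +0·2° lon, +3·1° lat → SW at lon 0°, lat 13°.
Subsquare d=3, u=20: +3·0.0833333° lon, +20·0.0416667° lat → SW at lon 0.25°, lat 13.8333°.
Cell spans 0.0833333° lon × 0.0416667° lat. NE corner is SW corner plus one full cell.
latitude 13.8750° N, longitude 0.3333° E.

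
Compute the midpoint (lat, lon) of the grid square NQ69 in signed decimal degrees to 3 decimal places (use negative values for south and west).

Field N=13, Q=16: +13·20° lon, +16·10° lat → SW at lon 80°, lat 70°.
Square 6, 9: +6·2° lon, +9·1° lat → SW at lon 92°, lat 79°.
Cell spans 2° lon × 1° lat. Centre is SW corner plus half of each.
latitude 79.500, longitude 93.000.

79.500, 93.000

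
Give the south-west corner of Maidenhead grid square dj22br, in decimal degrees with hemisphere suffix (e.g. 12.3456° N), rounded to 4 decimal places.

Field D=3, J=9: +3·20° lon, +9·10° lat → SW at lon -120°, lat 0°.
Square 2, 2: +2·2° lon, +2·1° lat → SW at lon -116°, lat 2°.
Subsquare b=1, r=17: +1·0.0833333° lon, +17·0.0416667° lat → SW at lon -115.917°, lat 2.70833°.
latitude 2.7083° N, longitude 115.9167° W.

2.7083° N, 115.9167° W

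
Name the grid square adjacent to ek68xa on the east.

EK78aa

Longitude subsquare x = 23; +1 → 24, wraps to 0 = a, carry into square.
Longitude square 6; +1 → 7.
The latitude characters are unchanged.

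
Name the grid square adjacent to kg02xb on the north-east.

Longitude subsquare x = 23; +1 → 24, wraps to 0 = a, carry into square.
Longitude square 0; +1 → 1.
Latitude subsquare b = 1; +1 → 2 = c.

KG12ac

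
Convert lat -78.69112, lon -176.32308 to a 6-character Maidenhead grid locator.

Add 180° to longitude and 90° to latitude: 3.6769, 11.3089.
Field (20°×10°, letters A–R): lon ⌊3.6769/20⌋ = 0 → A; lat ⌊11.3089/10⌋ = 1 → B.
Square (2°×1°, digits 0–9): lon ⌊3.6769/2⌋ = 1; lat ⌊1.3089/1⌋ = 1.
Subsquare (5′×2.5′, letters a–x): lon ⌊1.6769/0.0833333⌋ = 20 → u; lat ⌊0.3089/0.0416667⌋ = 7 → h.

AB11uh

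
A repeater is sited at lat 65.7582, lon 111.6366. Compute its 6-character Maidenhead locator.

OP55ts

Offset from 180°W / 90°S: lon 291.6366°, lat 155.7582°.
Field: 291.6366/20 → 14 → O, 155.7582/10 → 15 → P; chars OP.
Square: 11.6366/2 → 5, 5.7582/1 → 5; chars 55.
Subsquare: 1.6366/0.0833333 → 19 → t, 0.7582/0.0416667 → 18 → s; chars ts.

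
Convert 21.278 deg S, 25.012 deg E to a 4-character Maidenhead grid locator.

KG28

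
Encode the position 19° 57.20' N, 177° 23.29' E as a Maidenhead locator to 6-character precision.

RK89qw

Add 180° to longitude and 90° to latitude: 357.3882, 109.9533.
Field (20°×10°, letters A–R): lon ⌊357.3882/20⌋ = 17 → R; lat ⌊109.9533/10⌋ = 10 → K.
Square (2°×1°, digits 0–9): lon ⌊17.3882/2⌋ = 8; lat ⌊9.9533/1⌋ = 9.
Subsquare (5′×2.5′, letters a–x): lon ⌊1.3882/0.0833333⌋ = 16 → q; lat ⌊0.9533/0.0416667⌋ = 22 → w.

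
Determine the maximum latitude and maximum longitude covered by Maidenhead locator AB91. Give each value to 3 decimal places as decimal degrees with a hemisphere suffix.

78.000° S, 160.000° W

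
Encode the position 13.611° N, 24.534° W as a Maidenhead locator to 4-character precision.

HK73

Shift to the Maidenhead origin (180°W, 90°S): lon 155.47, lat 103.61.
Field: lon ⌊155.47/20⌋ = 7 → H; lat ⌊103.61/10⌋ = 10 → K.
Square: lon ⌊15.47/2⌋ = 7; lat ⌊3.61/1⌋ = 3.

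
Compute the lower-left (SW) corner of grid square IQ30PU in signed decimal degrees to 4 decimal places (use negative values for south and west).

Field I=8, Q=16: +8·20° lon, +16·10° lat → SW at lon -20°, lat 70°.
Square 3, 0: +3·2° lon, +0·1° lat → SW at lon -14°, lat 70°.
Subsquare p=15, u=20: +15·0.0833333° lon, +20·0.0416667° lat → SW at lon -12.75°, lat 70.8333°.
latitude 70.8333, longitude -12.7500.

70.8333, -12.7500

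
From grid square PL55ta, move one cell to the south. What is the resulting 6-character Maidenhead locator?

Latitude subsquare a = 0; −1 → -1, wraps to 23 = x, carry into square.
Latitude square 5; −1 → 4.
The longitude characters are unchanged.

PL54tx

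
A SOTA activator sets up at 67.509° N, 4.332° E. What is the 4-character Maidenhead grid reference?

JP27

Offset from 180°W / 90°S: lon 184.33°, lat 157.51°.
Field: lon ⌊184.33/20⌋ = 9 → J; lat ⌊157.51/10⌋ = 15 → P.
Square: lon ⌊4.33/2⌋ = 2; lat ⌊7.51/1⌋ = 7.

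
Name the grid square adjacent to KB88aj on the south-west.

KB78xi

Longitude subsquare a = 0; −1 → -1, wraps to 23 = x, carry into square.
Longitude square 8; −1 → 7.
Latitude subsquare j = 9; −1 → 8 = i.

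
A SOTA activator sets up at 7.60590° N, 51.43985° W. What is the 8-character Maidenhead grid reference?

GJ47go75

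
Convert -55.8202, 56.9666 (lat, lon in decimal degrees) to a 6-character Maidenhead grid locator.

LD84le

Add 180° to longitude and 90° to latitude: 236.9666, 34.1798.
Field: 236.9666/20 → 11 → L, 34.1798/10 → 3 → D; chars LD.
Square: 16.9666/2 → 8, 4.1798/1 → 4; chars 84.
Subsquare: 0.9666/0.0833333 → 11 → l, 0.1798/0.0416667 → 4 → e; chars le.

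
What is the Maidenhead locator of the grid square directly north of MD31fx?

Latitude subsquare x = 23; +1 → 24, wraps to 0 = a, carry into square.
Latitude square 1; +1 → 2.
The longitude characters are unchanged.

MD32fa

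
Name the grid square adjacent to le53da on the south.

LE52dx

Latitude subsquare a = 0; −1 → -1, wraps to 23 = x, carry into square.
Latitude square 3; −1 → 2.
The longitude characters are unchanged.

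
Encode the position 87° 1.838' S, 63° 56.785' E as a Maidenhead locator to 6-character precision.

Shift to the Maidenhead origin (180°W, 90°S): lon 243.9464, lat 2.9694.
Field (20°×10°, letters A–R): 243.9464/20 → 12 → M, 2.9694/10 → 0 → A; chars MA.
Square (2°×1°, digits 0–9): 3.9464/2 → 1, 2.9694/1 → 2; chars 12.
Subsquare (5′×2.5′, letters a–x): 1.9464/0.0833333 → 23 → x, 0.9694/0.0416667 → 23 → x; chars xx.

MA12xx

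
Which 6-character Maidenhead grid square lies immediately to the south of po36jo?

PO36jn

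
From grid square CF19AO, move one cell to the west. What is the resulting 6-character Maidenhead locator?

CF09xo

Longitude subsquare a = 0; −1 → -1, wraps to 23 = x, carry into square.
Longitude square 1; −1 → 0.
The latitude characters are unchanged.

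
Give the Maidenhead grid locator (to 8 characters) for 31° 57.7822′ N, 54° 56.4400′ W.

GM21mx71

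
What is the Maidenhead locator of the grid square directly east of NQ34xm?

Longitude subsquare x = 23; +1 → 24, wraps to 0 = a, carry into square.
Longitude square 3; +1 → 4.
The latitude characters are unchanged.

NQ44am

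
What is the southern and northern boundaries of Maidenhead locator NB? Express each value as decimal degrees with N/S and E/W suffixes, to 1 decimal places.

Field N=13, B=1: +13·20° lon, +1·10° lat → SW at lon 80°, lat -80°.
Cell spans 20° lon × 10° lat.
south 80.0° S, north 70.0° S.

80.0° S, 70.0° S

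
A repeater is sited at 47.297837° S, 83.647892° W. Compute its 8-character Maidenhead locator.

EE82eq28

Offset from 180°W / 90°S: lon 96.35211°, lat 42.70216°.
Field (20°×10°, letters A–R): lon ⌊96.35211/20⌋ = 4 → E; lat ⌊42.70216/10⌋ = 4 → E.
Square (2°×1°, digits 0–9): lon ⌊16.35211/2⌋ = 8; lat ⌊2.70216/1⌋ = 2.
Subsquare (5′×2.5′, letters a–x): lon ⌊0.35211/0.0833333⌋ = 4 → e; lat ⌊0.70216/0.0416667⌋ = 16 → q.
Extended square (30″×15″, digits 0–9): lon ⌊0.01877/0.00833333⌋ = 2; lat ⌊0.03550/0.00416667⌋ = 8.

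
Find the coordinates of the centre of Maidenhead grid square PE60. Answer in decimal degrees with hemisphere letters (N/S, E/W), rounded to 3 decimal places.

49.500° S, 133.000° E

Field P=15, E=4: +15·20° lon, +4·10° lat → SW at lon 120°, lat -50°.
Square 6, 0: +6·2° lon, +0·1° lat → SW at lon 132°, lat -50°.
Cell spans 2° lon × 1° lat. Centre is SW corner plus half of each.
latitude 49.500° S, longitude 133.000° E.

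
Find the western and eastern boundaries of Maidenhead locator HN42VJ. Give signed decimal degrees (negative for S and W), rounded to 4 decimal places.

Field H=7, N=13: +7·20° lon, +13·10° lat → SW at lon -40°, lat 40°.
Square 4, 2: +4·2° lon, +2·1° lat → SW at lon -32°, lat 42°.
Subsquare v=21, j=9: +21·0.0833333° lon, +9·0.0416667° lat → SW at lon -30.25°, lat 42.375°.
Cell spans 0.0833333° lon × 0.0416667° lat.
west -30.2500, east -30.1667.

-30.2500, -30.1667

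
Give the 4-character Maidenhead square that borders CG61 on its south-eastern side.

CG70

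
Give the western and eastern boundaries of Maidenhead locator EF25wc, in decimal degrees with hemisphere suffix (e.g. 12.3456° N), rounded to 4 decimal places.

Field E=4, F=5: +4·20° lon, +5·10° lat → SW at lon -100°, lat -40°.
Square 2, 5: +2·2° lon, +5·1° lat → SW at lon -96°, lat -35°.
Subsquare w=22, c=2: +22·0.0833333° lon, +2·0.0416667° lat → SW at lon -94.1667°, lat -34.9167°.
Cell spans 0.0833333° lon × 0.0416667° lat.
west 94.1667° W, east 94.0833° W.

94.1667° W, 94.0833° W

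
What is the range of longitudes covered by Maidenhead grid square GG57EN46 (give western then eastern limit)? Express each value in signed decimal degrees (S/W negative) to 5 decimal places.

-49.63333, -49.62500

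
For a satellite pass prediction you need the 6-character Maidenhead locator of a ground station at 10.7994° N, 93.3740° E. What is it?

Shift to the Maidenhead origin (180°W, 90°S): lon 273.3740, lat 100.7994.
Field (20°×10°, letters A–R): lon ⌊273.3740/20⌋ = 13 → N; lat ⌊100.7994/10⌋ = 10 → K.
Square (2°×1°, digits 0–9): lon ⌊13.3740/2⌋ = 6; lat ⌊0.7994/1⌋ = 0.
Subsquare (5′×2.5′, letters a–x): lon ⌊1.3740/0.0833333⌋ = 16 → q; lat ⌊0.7994/0.0416667⌋ = 19 → t.

NK60qt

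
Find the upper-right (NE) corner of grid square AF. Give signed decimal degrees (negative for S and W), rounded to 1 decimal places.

-30.0, -160.0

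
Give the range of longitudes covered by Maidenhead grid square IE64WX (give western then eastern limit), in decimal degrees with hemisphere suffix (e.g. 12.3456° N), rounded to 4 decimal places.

Field I=8, E=4: +8·20° lon, +4·10° lat → SW at lon -20°, lat -50°.
Square 6, 4: +6·2° lon, +4·1° lat → SW at lon -8°, lat -46°.
Subsquare w=22, x=23: +22·0.0833333° lon, +23·0.0416667° lat → SW at lon -6.16667°, lat -45.0417°.
Cell spans 0.0833333° lon × 0.0416667° lat.
west 6.1667° W, east 6.0833° W.

6.1667° W, 6.0833° W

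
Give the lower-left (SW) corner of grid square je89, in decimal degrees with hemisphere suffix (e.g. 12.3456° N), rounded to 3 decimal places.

41.000° S, 16.000° E

Field J=9, E=4: +9·20° lon, +4·10° lat → SW at lon 0°, lat -50°.
Square 8, 9: +8·2° lon, +9·1° lat → SW at lon 16°, lat -41°.
latitude 41.000° S, longitude 16.000° E.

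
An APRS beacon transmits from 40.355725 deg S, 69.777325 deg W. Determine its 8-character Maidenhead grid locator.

FE59cp64

Shift to the Maidenhead origin (180°W, 90°S): lon 110.22267, lat 49.64428.
Field (20°×10°, letters A–R): 110.22267/20 → 5 → F, 49.64428/10 → 4 → E; chars FE.
Square (2°×1°, digits 0–9): 10.22267/2 → 5, 9.64428/1 → 9; chars 59.
Subsquare (5′×2.5′, letters a–x): 0.22267/0.0833333 → 2 → c, 0.64428/0.0416667 → 15 → p; chars cp.
Extended square (30″×15″, digits 0–9): 0.05601/0.00833333 → 6, 0.01928/0.00416667 → 4; chars 64.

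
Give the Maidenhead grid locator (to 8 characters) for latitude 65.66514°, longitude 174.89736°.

Shift to the Maidenhead origin (180°W, 90°S): lon 354.89736, lat 155.66514.
Field (20°×10°, letters A–R): 354.89736/20 → 17 → R, 155.66514/10 → 15 → P; chars RP.
Square (2°×1°, digits 0–9): 14.89736/2 → 7, 5.66514/1 → 5; chars 75.
Subsquare (5′×2.5′, letters a–x): 0.89736/0.0833333 → 10 → k, 0.66514/0.0416667 → 15 → p; chars kp.
Extended square (30″×15″, digits 0–9): 0.06403/0.00833333 → 7, 0.04014/0.00416667 → 9; chars 79.

RP75kp79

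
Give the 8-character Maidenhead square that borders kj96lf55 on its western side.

Longitude extended square 5; −1 → 4.
The latitude characters are unchanged.

KJ96lf45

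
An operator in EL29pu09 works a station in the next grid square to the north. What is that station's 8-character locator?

EL29pv00

Latitude extended square 9; +1 → 10, wraps to 0, carry into subsquare.
Latitude subsquare u = 20; +1 → 21 = v.
The longitude characters are unchanged.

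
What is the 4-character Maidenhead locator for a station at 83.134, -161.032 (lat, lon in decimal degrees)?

AR93

Add 180° to longitude and 90° to latitude: 18.97, 173.13.
Field: 18.97/20 → 0 → A, 173.13/10 → 17 → R; chars AR.
Square: 18.97/2 → 9, 3.13/1 → 3; chars 93.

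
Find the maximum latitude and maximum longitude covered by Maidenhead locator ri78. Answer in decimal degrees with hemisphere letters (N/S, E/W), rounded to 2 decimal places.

Field R=17, I=8: +17·20° lon, +8·10° lat → SW at lon 160°, lat -10°.
Square 7, 8: +7·2° lon, +8·1° lat → SW at lon 174°, lat -2°.
Cell spans 2° lon × 1° lat. NE corner is SW corner plus one full cell.
latitude 1.00° S, longitude 176.00° E.

1.00° S, 176.00° E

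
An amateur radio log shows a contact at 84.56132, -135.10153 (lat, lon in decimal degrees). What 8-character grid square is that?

CR24kn74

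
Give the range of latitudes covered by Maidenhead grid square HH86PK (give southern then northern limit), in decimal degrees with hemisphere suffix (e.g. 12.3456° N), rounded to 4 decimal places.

13.5833° S, 13.5417° S

Field H=7, H=7: +7·20° lon, +7·10° lat → SW at lon -40°, lat -20°.
Square 8, 6: +8·2° lon, +6·1° lat → SW at lon -24°, lat -14°.
Subsquare p=15, k=10: +15·0.0833333° lon, +10·0.0416667° lat → SW at lon -22.75°, lat -13.5833°.
Cell spans 0.0833333° lon × 0.0416667° lat.
south 13.5833° S, north 13.5417° S.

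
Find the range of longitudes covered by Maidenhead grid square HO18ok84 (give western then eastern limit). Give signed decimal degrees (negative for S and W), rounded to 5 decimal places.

Field H=7, O=14: +7·20° lon, +14·10° lat → SW at lon -40°, lat 50°.
Square 1, 8: +1·2° lon, +8·1° lat → SW at lon -38°, lat 58°.
Subsquare o=14, k=10: +14·0.0833333° lon, +10·0.0416667° lat → SW at lon -36.8333°, lat 58.4167°.
Extended square 8, 4: +8·0.00833333° lon, +4·0.00416667° lat → SW at lon -36.7667°, lat 58.4333°.
Cell spans 0.00833333° lon × 0.00416667° lat.
west -36.76667, east -36.75833.

-36.76667, -36.75833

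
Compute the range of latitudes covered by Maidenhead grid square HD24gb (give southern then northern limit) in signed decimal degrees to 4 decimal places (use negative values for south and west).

Field H=7, D=3: +7·20° lon, +3·10° lat → SW at lon -40°, lat -60°.
Square 2, 4: +2·2° lon, +4·1° lat → SW at lon -36°, lat -56°.
Subsquare g=6, b=1: +6·0.0833333° lon, +1·0.0416667° lat → SW at lon -35.5°, lat -55.9583°.
Cell spans 0.0833333° lon × 0.0416667° lat.
south -55.9583, north -55.9167.

-55.9583, -55.9167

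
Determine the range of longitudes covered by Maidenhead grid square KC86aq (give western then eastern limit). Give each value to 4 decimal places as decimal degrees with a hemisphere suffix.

36.0000° E, 36.0833° E

Field K=10, C=2: +10·20° lon, +2·10° lat → SW at lon 20°, lat -70°.
Square 8, 6: +8·2° lon, +6·1° lat → SW at lon 36°, lat -64°.
Subsquare a=0, q=16: +0·0.0833333° lon, +16·0.0416667° lat → SW at lon 36°, lat -63.3333°.
Cell spans 0.0833333° lon × 0.0416667° lat.
west 36.0000° E, east 36.0833° E.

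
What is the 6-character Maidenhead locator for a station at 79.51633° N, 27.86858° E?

KQ39wm

Shift to the Maidenhead origin (180°W, 90°S): lon 207.8686, lat 169.5163.
Field: lon ⌊207.8686/20⌋ = 10 → K; lat ⌊169.5163/10⌋ = 16 → Q.
Square: lon ⌊7.8686/2⌋ = 3; lat ⌊9.5163/1⌋ = 9.
Subsquare: lon ⌊1.8686/0.0833333⌋ = 22 → w; lat ⌊0.5163/0.0416667⌋ = 12 → m.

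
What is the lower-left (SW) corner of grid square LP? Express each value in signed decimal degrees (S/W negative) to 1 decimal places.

60.0, 40.0

Field L=11, P=15: +11·20° lon, +15·10° lat → SW at lon 40°, lat 60°.
latitude 60.0, longitude 40.0.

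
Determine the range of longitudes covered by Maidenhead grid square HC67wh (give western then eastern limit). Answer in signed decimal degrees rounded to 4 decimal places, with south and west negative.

Field H=7, C=2: +7·20° lon, +2·10° lat → SW at lon -40°, lat -70°.
Square 6, 7: +6·2° lon, +7·1° lat → SW at lon -28°, lat -63°.
Subsquare w=22, h=7: +22·0.0833333° lon, +7·0.0416667° lat → SW at lon -26.1667°, lat -62.7083°.
Cell spans 0.0833333° lon × 0.0416667° lat.
west -26.1667, east -26.0833.

-26.1667, -26.0833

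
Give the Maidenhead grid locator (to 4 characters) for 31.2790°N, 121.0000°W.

CM91

Offset from 180°W / 90°S: lon 59.00°, lat 121.28°.
Field: lon ⌊59.00/20⌋ = 2 → C; lat ⌊121.28/10⌋ = 12 → M.
Square: lon ⌊19.00/2⌋ = 9; lat ⌊1.28/1⌋ = 1.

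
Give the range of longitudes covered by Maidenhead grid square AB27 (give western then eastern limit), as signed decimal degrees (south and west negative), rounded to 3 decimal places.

-176.000, -174.000

Field A=0, B=1: +0·20° lon, +1·10° lat → SW at lon -180°, lat -80°.
Square 2, 7: +2·2° lon, +7·1° lat → SW at lon -176°, lat -73°.
Cell spans 2° lon × 1° lat.
west -176.000, east -174.000.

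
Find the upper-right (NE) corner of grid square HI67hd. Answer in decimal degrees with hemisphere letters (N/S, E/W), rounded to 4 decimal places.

Field H=7, I=8: +7·20° lon, +8·10° lat → SW at lon -40°, lat -10°.
Square 6, 7: +6·2° lon, +7·1° lat → SW at lon -28°, lat -3°.
Subsquare h=7, d=3: +7·0.0833333° lon, +3·0.0416667° lat → SW at lon -27.4167°, lat -2.875°.
Cell spans 0.0833333° lon × 0.0416667° lat. NE corner is SW corner plus one full cell.
latitude 2.8333° S, longitude 27.3333° W.

2.8333° S, 27.3333° W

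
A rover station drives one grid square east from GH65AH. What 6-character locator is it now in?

Longitude subsquare a = 0; +1 → 1 = b.
The latitude characters are unchanged.

GH65bh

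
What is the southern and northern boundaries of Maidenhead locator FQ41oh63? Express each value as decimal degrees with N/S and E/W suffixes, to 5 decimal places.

71.30417° N, 71.30833° N

Field F=5, Q=16: +5·20° lon, +16·10° lat → SW at lon -80°, lat 70°.
Square 4, 1: +4·2° lon, +1·1° lat → SW at lon -72°, lat 71°.
Subsquare o=14, h=7: +14·0.0833333° lon, +7·0.0416667° lat → SW at lon -70.8333°, lat 71.2917°.
Extended square 6, 3: +6·0.00833333° lon, +3·0.00416667° lat → SW at lon -70.7833°, lat 71.3042°.
Cell spans 0.00833333° lon × 0.00416667° lat.
south 71.30417° N, north 71.30833° N.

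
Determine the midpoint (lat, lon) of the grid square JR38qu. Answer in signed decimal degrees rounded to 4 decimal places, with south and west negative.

88.8542, 7.3750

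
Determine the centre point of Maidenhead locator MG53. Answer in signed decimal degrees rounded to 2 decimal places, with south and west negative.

-26.50, 71.00

Field M=12, G=6: +12·20° lon, +6·10° lat → SW at lon 60°, lat -30°.
Square 5, 3: +5·2° lon, +3·1° lat → SW at lon 70°, lat -27°.
Cell spans 2° lon × 1° lat. Centre is SW corner plus half of each.
latitude -26.50, longitude 71.00.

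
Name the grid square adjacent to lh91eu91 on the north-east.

LH91fu02

Longitude extended square 9; +1 → 10, wraps to 0, carry into subsquare.
Longitude subsquare e = 4; +1 → 5 = f.
Latitude extended square 1; +1 → 2.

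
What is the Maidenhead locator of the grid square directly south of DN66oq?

DN66op

Latitude subsquare q = 16; −1 → 15 = p.
The longitude characters are unchanged.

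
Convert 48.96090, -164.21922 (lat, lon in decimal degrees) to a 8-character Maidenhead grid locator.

AN78vx30

Add 180° to longitude and 90° to latitude: 15.78078, 138.96090.
Field: lon ⌊15.78078/20⌋ = 0 → A; lat ⌊138.96090/10⌋ = 13 → N.
Square: lon ⌊15.78078/2⌋ = 7; lat ⌊8.96090/1⌋ = 8.
Subsquare: lon ⌊1.78078/0.0833333⌋ = 21 → v; lat ⌊0.96090/0.0416667⌋ = 23 → x.
Extended square: lon ⌊0.03078/0.00833333⌋ = 3; lat ⌊0.00257/0.00416667⌋ = 0.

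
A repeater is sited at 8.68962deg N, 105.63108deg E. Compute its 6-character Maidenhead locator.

OJ28tq

Shift to the Maidenhead origin (180°W, 90°S): lon 285.6311, lat 98.6896.
Field (20°×10°, letters A–R): 285.6311/20 → 14 → O, 98.6896/10 → 9 → J; chars OJ.
Square (2°×1°, digits 0–9): 5.6311/2 → 2, 8.6896/1 → 8; chars 28.
Subsquare (5′×2.5′, letters a–x): 1.6311/0.0833333 → 19 → t, 0.6896/0.0416667 → 16 → q; chars tq.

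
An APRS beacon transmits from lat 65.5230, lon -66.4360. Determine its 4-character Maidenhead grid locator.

Add 180° to longitude and 90° to latitude: 113.56, 155.52.
Field: 113.56/20 → 5 → F, 155.52/10 → 15 → P; chars FP.
Square: 13.56/2 → 6, 5.52/1 → 5; chars 65.

FP65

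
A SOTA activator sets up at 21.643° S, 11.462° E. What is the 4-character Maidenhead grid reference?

Offset from 180°W / 90°S: lon 191.46°, lat 68.36°.
Field (20°×10°, letters A–R): lon ⌊191.46/20⌋ = 9 → J; lat ⌊68.36/10⌋ = 6 → G.
Square (2°×1°, digits 0–9): lon ⌊11.46/2⌋ = 5; lat ⌊8.36/1⌋ = 8.

JG58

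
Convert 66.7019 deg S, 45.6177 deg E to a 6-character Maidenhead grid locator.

Add 180° to longitude and 90° to latitude: 225.6177, 23.2981.
Field: lon ⌊225.6177/20⌋ = 11 → L; lat ⌊23.2981/10⌋ = 2 → C.
Square: lon ⌊5.6177/2⌋ = 2; lat ⌊3.2981/1⌋ = 3.
Subsquare: lon ⌊1.6177/0.0833333⌋ = 19 → t; lat ⌊0.2981/0.0416667⌋ = 7 → h.

LC23th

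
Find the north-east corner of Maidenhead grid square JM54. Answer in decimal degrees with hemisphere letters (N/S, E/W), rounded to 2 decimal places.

35.00° N, 12.00° E

Field J=9, M=12: +9·20° lon, +12·10° lat → SW at lon 0°, lat 30°.
Square 5, 4: +5·2° lon, +4·1° lat → SW at lon 10°, lat 34°.
Cell spans 2° lon × 1° lat. NE corner is SW corner plus one full cell.
latitude 35.00° N, longitude 12.00° E.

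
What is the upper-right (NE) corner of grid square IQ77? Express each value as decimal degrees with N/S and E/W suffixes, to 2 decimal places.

78.00° N, 4.00° W

Field I=8, Q=16: +8·20° lon, +16·10° lat → SW at lon -20°, lat 70°.
Square 7, 7: +7·2° lon, +7·1° lat → SW at lon -6°, lat 77°.
Cell spans 2° lon × 1° lat. NE corner is SW corner plus one full cell.
latitude 78.00° N, longitude 4.00° W.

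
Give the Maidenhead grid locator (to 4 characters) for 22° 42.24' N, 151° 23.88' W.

BL42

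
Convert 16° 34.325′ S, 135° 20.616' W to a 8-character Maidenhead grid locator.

CH23hk82

Add 180° to longitude and 90° to latitude: 44.65640, 73.42792.
Field: 44.65640/20 → 2 → C, 73.42792/10 → 7 → H; chars CH.
Square: 4.65640/2 → 2, 3.42792/1 → 3; chars 23.
Subsquare: 0.65640/0.0833333 → 7 → h, 0.42792/0.0416667 → 10 → k; chars hk.
Extended square: 0.07307/0.00833333 → 8, 0.01125/0.00416667 → 2; chars 82.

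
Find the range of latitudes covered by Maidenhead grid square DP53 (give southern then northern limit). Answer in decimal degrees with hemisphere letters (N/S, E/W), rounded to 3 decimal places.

Field D=3, P=15: +3·20° lon, +15·10° lat → SW at lon -120°, lat 60°.
Square 5, 3: +5·2° lon, +3·1° lat → SW at lon -110°, lat 63°.
Cell spans 2° lon × 1° lat.
south 63.000° N, north 64.000° N.

63.000° N, 64.000° N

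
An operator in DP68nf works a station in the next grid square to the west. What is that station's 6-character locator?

Longitude subsquare n = 13; −1 → 12 = m.
The latitude characters are unchanged.

DP68mf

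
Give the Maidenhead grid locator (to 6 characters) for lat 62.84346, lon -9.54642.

IP52fu

Add 180° to longitude and 90° to latitude: 170.4536, 152.8435.
Field (20°×10°, letters A–R): lon ⌊170.4536/20⌋ = 8 → I; lat ⌊152.8435/10⌋ = 15 → P.
Square (2°×1°, digits 0–9): lon ⌊10.4536/2⌋ = 5; lat ⌊2.8435/1⌋ = 2.
Subsquare (5′×2.5′, letters a–x): lon ⌊0.4536/0.0833333⌋ = 5 → f; lat ⌊0.8435/0.0416667⌋ = 20 → u.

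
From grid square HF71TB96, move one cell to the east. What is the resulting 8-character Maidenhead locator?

Longitude extended square 9; +1 → 10, wraps to 0, carry into subsquare.
Longitude subsquare t = 19; +1 → 20 = u.
The latitude characters are unchanged.

HF71ub06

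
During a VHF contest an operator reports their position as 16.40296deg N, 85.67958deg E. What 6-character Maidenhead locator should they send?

NK26uj

Offset from 180°W / 90°S: lon 265.6796°, lat 106.4030°.
Field: lon ⌊265.6796/20⌋ = 13 → N; lat ⌊106.4030/10⌋ = 10 → K.
Square: lon ⌊5.6796/2⌋ = 2; lat ⌊6.4030/1⌋ = 6.
Subsquare: lon ⌊1.6796/0.0833333⌋ = 20 → u; lat ⌊0.4030/0.0416667⌋ = 9 → j.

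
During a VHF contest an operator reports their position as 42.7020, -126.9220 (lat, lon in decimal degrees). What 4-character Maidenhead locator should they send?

Shift to the Maidenhead origin (180°W, 90°S): lon 53.08, lat 132.70.
Field: 53.08/20 → 2 → C, 132.70/10 → 13 → N; chars CN.
Square: 13.08/2 → 6, 2.70/1 → 2; chars 62.

CN62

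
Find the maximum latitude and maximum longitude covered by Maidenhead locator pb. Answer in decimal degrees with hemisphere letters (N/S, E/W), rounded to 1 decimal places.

70.0° S, 140.0° E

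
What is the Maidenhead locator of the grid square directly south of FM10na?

Latitude subsquare a = 0; −1 → -1, wraps to 23 = x, carry into square.
Latitude square 0; −1 → -1, wraps to 9, carry into field.
Latitude field M = 12; −1 → 11 = L.
The longitude characters are unchanged.

FL19nx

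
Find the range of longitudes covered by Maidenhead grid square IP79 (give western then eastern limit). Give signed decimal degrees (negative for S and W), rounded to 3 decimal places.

Field I=8, P=15: +8·20° lon, +15·10° lat → SW at lon -20°, lat 60°.
Square 7, 9: +7·2° lon, +9·1° lat → SW at lon -6°, lat 69°.
Cell spans 2° lon × 1° lat.
west -6.000, east -4.000.

-6.000, -4.000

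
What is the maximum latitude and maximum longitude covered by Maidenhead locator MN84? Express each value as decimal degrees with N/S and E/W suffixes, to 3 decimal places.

Field M=12, N=13: +12·20° lon, +13·10° lat → SW at lon 60°, lat 40°.
Square 8, 4: +8·2° lon, +4·1° lat → SW at lon 76°, lat 44°.
Cell spans 2° lon × 1° lat. NE corner is SW corner plus one full cell.
latitude 45.000° N, longitude 78.000° E.

45.000° N, 78.000° E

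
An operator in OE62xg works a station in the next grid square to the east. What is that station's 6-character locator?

Longitude subsquare x = 23; +1 → 24, wraps to 0 = a, carry into square.
Longitude square 6; +1 → 7.
The latitude characters are unchanged.

OE72ag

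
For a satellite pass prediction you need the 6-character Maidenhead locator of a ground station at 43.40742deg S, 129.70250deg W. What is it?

CE56do

Add 180° to longitude and 90° to latitude: 50.2975, 46.5926.
Field (20°×10°, letters A–R): 50.2975/20 → 2 → C, 46.5926/10 → 4 → E; chars CE.
Square (2°×1°, digits 0–9): 10.2975/2 → 5, 6.5926/1 → 6; chars 56.
Subsquare (5′×2.5′, letters a–x): 0.2975/0.0833333 → 3 → d, 0.5926/0.0416667 → 14 → o; chars do.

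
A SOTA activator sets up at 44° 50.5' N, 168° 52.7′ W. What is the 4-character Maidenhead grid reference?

Add 180° to longitude and 90° to latitude: 11.12, 134.84.
Field (20°×10°, letters A–R): lon ⌊11.12/20⌋ = 0 → A; lat ⌊134.84/10⌋ = 13 → N.
Square (2°×1°, digits 0–9): lon ⌊11.12/2⌋ = 5; lat ⌊4.84/1⌋ = 4.

AN54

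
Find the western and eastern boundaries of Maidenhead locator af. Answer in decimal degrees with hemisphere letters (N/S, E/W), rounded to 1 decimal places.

180.0° W, 160.0° W

Field A=0, F=5: +0·20° lon, +5·10° lat → SW at lon -180°, lat -40°.
Cell spans 20° lon × 10° lat.
west 180.0° W, east 160.0° W.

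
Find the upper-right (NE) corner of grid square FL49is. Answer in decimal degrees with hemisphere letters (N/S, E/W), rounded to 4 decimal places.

29.7917° N, 71.2500° W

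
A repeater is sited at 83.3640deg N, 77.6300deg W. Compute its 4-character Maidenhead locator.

Offset from 180°W / 90°S: lon 102.37°, lat 173.36°.
Field: lon ⌊102.37/20⌋ = 5 → F; lat ⌊173.36/10⌋ = 17 → R.
Square: lon ⌊2.37/2⌋ = 1; lat ⌊3.36/1⌋ = 3.

FR13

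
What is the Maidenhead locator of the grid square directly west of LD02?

KD92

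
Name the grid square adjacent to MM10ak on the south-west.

Longitude subsquare a = 0; −1 → -1, wraps to 23 = x, carry into square.
Longitude square 1; −1 → 0.
Latitude subsquare k = 10; −1 → 9 = j.

MM00xj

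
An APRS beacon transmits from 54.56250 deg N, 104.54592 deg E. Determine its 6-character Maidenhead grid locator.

OO24gn

Offset from 180°W / 90°S: lon 284.5459°, lat 144.5625°.
Field: 284.5459/20 → 14 → O, 144.5625/10 → 14 → O; chars OO.
Square: 4.5459/2 → 2, 4.5625/1 → 4; chars 24.
Subsquare: 0.5459/0.0833333 → 6 → g, 0.5625/0.0416667 → 13 → n; chars gn.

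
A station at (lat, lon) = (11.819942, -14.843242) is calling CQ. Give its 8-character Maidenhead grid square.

IK21nt86

Offset from 180°W / 90°S: lon 165.15676°, lat 101.81994°.
Field: lon ⌊165.15676/20⌋ = 8 → I; lat ⌊101.81994/10⌋ = 10 → K.
Square: lon ⌊5.15676/2⌋ = 2; lat ⌊1.81994/1⌋ = 1.
Subsquare: lon ⌊1.15676/0.0833333⌋ = 13 → n; lat ⌊0.81994/0.0416667⌋ = 19 → t.
Extended square: lon ⌊0.07342/0.00833333⌋ = 8; lat ⌊0.02828/0.00416667⌋ = 6.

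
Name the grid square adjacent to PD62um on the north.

PD62un

Latitude subsquare m = 12; +1 → 13 = n.
The longitude characters are unchanged.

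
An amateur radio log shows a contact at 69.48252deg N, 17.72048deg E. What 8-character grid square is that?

JP89ul65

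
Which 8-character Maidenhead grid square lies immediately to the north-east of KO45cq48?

Longitude extended square 4; +1 → 5.
Latitude extended square 8; +1 → 9.

KO45cq59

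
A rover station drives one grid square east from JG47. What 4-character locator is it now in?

JG57

Longitude square 4; +1 → 5.
The latitude characters are unchanged.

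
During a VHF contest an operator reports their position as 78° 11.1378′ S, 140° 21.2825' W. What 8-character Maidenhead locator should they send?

BB91tt75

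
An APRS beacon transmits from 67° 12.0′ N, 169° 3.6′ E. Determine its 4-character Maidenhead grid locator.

RP47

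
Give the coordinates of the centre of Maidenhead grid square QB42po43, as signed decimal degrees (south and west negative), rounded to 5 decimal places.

-77.40208, 149.28750

Field Q=16, B=1: +16·20° lon, +1·10° lat → SW at lon 140°, lat -80°.
Square 4, 2: +4·2° lon, +2·1° lat → SW at lon 148°, lat -78°.
Subsquare p=15, o=14: +15·0.0833333° lon, +14·0.0416667° lat → SW at lon 149.25°, lat -77.4167°.
Extended square 4, 3: +4·0.00833333° lon, +3·0.00416667° lat → SW at lon 149.283°, lat -77.4042°.
Cell spans 0.00833333° lon × 0.00416667° lat. Centre is SW corner plus half of each.
latitude -77.40208, longitude 149.28750.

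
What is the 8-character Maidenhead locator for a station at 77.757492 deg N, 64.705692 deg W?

FQ77ps51

Offset from 180°W / 90°S: lon 115.29431°, lat 167.75749°.
Field (20°×10°, letters A–R): 115.29431/20 → 5 → F, 167.75749/10 → 16 → Q; chars FQ.
Square (2°×1°, digits 0–9): 15.29431/2 → 7, 7.75749/1 → 7; chars 77.
Subsquare (5′×2.5′, letters a–x): 1.29431/0.0833333 → 15 → p, 0.75749/0.0416667 → 18 → s; chars ps.
Extended square (30″×15″, digits 0–9): 0.04431/0.00833333 → 5, 0.00749/0.00416667 → 1; chars 51.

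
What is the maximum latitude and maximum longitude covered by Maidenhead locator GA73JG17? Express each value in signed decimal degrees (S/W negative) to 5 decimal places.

-86.71667, -45.23333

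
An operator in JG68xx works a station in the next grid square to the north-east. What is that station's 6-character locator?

JG79aa

Longitude subsquare x = 23; +1 → 24, wraps to 0 = a, carry into square.
Longitude square 6; +1 → 7.
Latitude subsquare x = 23; +1 → 24, wraps to 0 = a, carry into square.
Latitude square 8; +1 → 9.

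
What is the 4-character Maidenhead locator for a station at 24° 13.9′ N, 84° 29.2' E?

NL24

Shift to the Maidenhead origin (180°W, 90°S): lon 264.49, lat 114.23.
Field: 264.49/20 → 13 → N, 114.23/10 → 11 → L; chars NL.
Square: 4.49/2 → 2, 4.23/1 → 4; chars 24.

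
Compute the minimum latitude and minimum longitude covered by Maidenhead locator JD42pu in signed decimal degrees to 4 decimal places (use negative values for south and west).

-57.1667, 9.2500

Field J=9, D=3: +9·20° lon, +3·10° lat → SW at lon 0°, lat -60°.
Square 4, 2: +4·2° lon, +2·1° lat → SW at lon 8°, lat -58°.
Subsquare p=15, u=20: +15·0.0833333° lon, +20·0.0416667° lat → SW at lon 9.25°, lat -57.1667°.
latitude -57.1667, longitude 9.2500.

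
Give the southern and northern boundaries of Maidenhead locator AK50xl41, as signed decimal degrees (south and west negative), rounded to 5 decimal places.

10.46250, 10.46667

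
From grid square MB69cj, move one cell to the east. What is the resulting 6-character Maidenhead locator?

MB69dj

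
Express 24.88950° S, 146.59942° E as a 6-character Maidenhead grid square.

QG35hc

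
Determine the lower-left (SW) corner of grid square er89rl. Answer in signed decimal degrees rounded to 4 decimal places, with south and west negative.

89.4583, -82.5833

Field E=4, R=17: +4·20° lon, +17·10° lat → SW at lon -100°, lat 80°.
Square 8, 9: +8·2° lon, +9·1° lat → SW at lon -84°, lat 89°.
Subsquare r=17, l=11: +17·0.0833333° lon, +11·0.0416667° lat → SW at lon -82.5833°, lat 89.4583°.
latitude 89.4583, longitude -82.5833.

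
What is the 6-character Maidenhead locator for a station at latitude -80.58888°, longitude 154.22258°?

QA79cj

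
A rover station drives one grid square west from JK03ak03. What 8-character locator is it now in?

IK93xk93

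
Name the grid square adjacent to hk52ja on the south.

HK51jx

Latitude subsquare a = 0; −1 → -1, wraps to 23 = x, carry into square.
Latitude square 2; −1 → 1.
The longitude characters are unchanged.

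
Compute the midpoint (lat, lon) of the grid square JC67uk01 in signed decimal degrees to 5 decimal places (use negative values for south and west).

-62.57708, 13.67083

Field J=9, C=2: +9·20° lon, +2·10° lat → SW at lon 0°, lat -70°.
Square 6, 7: +6·2° lon, +7·1° lat → SW at lon 12°, lat -63°.
Subsquare u=20, k=10: +20·0.0833333° lon, +10·0.0416667° lat → SW at lon 13.6667°, lat -62.5833°.
Extended square 0, 1: +0·0.00833333° lon, +1·0.00416667° lat → SW at lon 13.6667°, lat -62.5792°.
Cell spans 0.00833333° lon × 0.00416667° lat. Centre is SW corner plus half of each.
latitude -62.57708, longitude 13.67083.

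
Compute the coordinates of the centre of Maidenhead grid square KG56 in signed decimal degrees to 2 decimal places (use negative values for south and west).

Field K=10, G=6: +10·20° lon, +6·10° lat → SW at lon 20°, lat -30°.
Square 5, 6: +5·2° lon, +6·1° lat → SW at lon 30°, lat -24°.
Cell spans 2° lon × 1° lat. Centre is SW corner plus half of each.
latitude -23.50, longitude 31.00.

-23.50, 31.00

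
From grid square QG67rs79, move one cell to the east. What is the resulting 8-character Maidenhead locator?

QG67rs89

Longitude extended square 7; +1 → 8.
The latitude characters are unchanged.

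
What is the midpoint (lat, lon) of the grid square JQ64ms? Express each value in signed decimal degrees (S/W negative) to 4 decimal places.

74.7708, 13.0417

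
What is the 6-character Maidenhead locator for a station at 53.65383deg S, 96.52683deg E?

ND86gi

Shift to the Maidenhead origin (180°W, 90°S): lon 276.5268, lat 36.3462.
Field (20°×10°, letters A–R): lon ⌊276.5268/20⌋ = 13 → N; lat ⌊36.3462/10⌋ = 3 → D.
Square (2°×1°, digits 0–9): lon ⌊16.5268/2⌋ = 8; lat ⌊6.3462/1⌋ = 6.
Subsquare (5′×2.5′, letters a–x): lon ⌊0.5268/0.0833333⌋ = 6 → g; lat ⌊0.3462/0.0416667⌋ = 8 → i.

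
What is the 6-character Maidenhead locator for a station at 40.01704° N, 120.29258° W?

CN90ua

Add 180° to longitude and 90° to latitude: 59.7074, 130.0170.
Field (20°×10°, letters A–R): 59.7074/20 → 2 → C, 130.0170/10 → 13 → N; chars CN.
Square (2°×1°, digits 0–9): 19.7074/2 → 9, 0.0170/1 → 0; chars 90.
Subsquare (5′×2.5′, letters a–x): 1.7074/0.0833333 → 20 → u, 0.0170/0.0416667 → 0 → a; chars ua.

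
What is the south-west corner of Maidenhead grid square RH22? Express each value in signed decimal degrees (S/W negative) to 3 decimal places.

-18.000, 164.000

Field R=17, H=7: +17·20° lon, +7·10° lat → SW at lon 160°, lat -20°.
Square 2, 2: +2·2° lon, +2·1° lat → SW at lon 164°, lat -18°.
latitude -18.000, longitude 164.000.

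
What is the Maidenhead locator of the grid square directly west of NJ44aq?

NJ34xq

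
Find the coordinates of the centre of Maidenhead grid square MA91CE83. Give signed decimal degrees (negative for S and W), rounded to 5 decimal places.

Field M=12, A=0: +12·20° lon, +0·10° lat → SW at lon 60°, lat -90°.
Square 9, 1: +9·2° lon, +1·1° lat → SW at lon 78°, lat -89°.
Subsquare c=2, e=4: +2·0.0833333° lon, +4·0.0416667° lat → SW at lon 78.1667°, lat -88.8333°.
Extended square 8, 3: +8·0.00833333° lon, +3·0.00416667° lat → SW at lon 78.2333°, lat -88.8208°.
Cell spans 0.00833333° lon × 0.00416667° lat. Centre is SW corner plus half of each.
latitude -88.81875, longitude 78.23750.

-88.81875, 78.23750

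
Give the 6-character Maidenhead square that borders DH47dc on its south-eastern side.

DH47eb

Longitude subsquare d = 3; +1 → 4 = e.
Latitude subsquare c = 2; −1 → 1 = b.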